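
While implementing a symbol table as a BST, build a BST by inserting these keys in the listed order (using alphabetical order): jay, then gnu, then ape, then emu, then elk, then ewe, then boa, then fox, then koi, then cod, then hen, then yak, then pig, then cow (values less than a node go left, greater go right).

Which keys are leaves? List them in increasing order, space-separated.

cow fox hen pig

Insert jay: tree is empty, so jay becomes the root.
Insert gnu: gnu < jay → go left. Place as left child of jay.
Insert ape: ape < jay → go left; ape < gnu → go left. Place as left child of gnu.
Insert emu: emu < jay → go left; emu < gnu → go left; emu > ape → go right. Place as right child of ape.
Insert elk: elk < jay → go left; elk < gnu → go left; elk > ape → go right; elk < emu → go left. Place as left child of emu.
Insert ewe: ewe < jay → go left; ewe < gnu → go left; ewe > ape → go right; ewe > emu → go right. Place as right child of emu.
Insert boa: boa < jay → go left; boa < gnu → go left; boa > ape → go right; boa < emu → go left; boa < elk → go left. Place as left child of elk.
Insert fox: fox < jay → go left; fox < gnu → go left; fox > ape → go right; fox > emu → go right; fox > ewe → go right. Place as right child of ewe.
Insert koi: koi > jay → go right. Place as right child of jay.
Insert cod: cod < jay → go left; cod < gnu → go left; cod > ape → go right; cod < emu → go left; cod < elk → go left; cod > boa → go right. Place as right child of boa.
Insert hen: hen < jay → go left; hen > gnu → go right. Place as right child of gnu.
Insert yak: yak > jay → go right; yak > koi → go right. Place as right child of koi.
Insert pig: pig > jay → go right; pig > koi → go right; pig < yak → go left. Place as left child of yak.
Insert cow: cow < jay → go left; cow < gnu → go left; cow > ape → go right; cow < emu → go left; cow < elk → go left; cow > boa → go right; cow > cod → go right. Place as right child of cod.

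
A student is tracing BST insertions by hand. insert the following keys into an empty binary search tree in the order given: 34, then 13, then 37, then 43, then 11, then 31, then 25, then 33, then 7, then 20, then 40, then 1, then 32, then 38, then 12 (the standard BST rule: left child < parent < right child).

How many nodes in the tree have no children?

34: root
13: left child of 34 (depth 1)
37: right child of 34 (depth 1)
43: right child of 37 (depth 2)
11: left child of 13 (depth 2)
31: right child of 13 (depth 2)
25: left child of 31 (depth 3)
33: right child of 31 (depth 3)
7: left child of 11 (depth 3)
20: left child of 25 (depth 4)
40: left child of 43 (depth 3)
1: left child of 7 (depth 4)
32: left child of 33 (depth 4)
38: left child of 40 (depth 4)
12: right child of 11 (depth 3)

Leaves: 1, 12, 20, 32, 38 — 5 in total.

5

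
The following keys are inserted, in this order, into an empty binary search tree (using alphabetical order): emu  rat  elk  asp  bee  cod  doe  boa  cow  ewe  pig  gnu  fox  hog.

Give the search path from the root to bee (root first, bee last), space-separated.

emu elk asp bee

Insert emu: tree is empty, so emu becomes the root.
Insert rat: rat > emu → go right. Place as right child of emu.
Insert elk: elk < emu → go left. Place as left child of emu.
Insert asp: asp < emu → go left; asp < elk → go left. Place as left child of elk.
Insert bee: bee < emu → go left; bee < elk → go left; bee > asp → go right. Place as right child of asp.
Insert cod: cod < emu → go left; cod < elk → go left; cod > asp → go right; cod > bee → go right. Place as right child of bee.
Insert doe: doe < emu → go left; doe < elk → go left; doe > asp → go right; doe > bee → go right; doe > cod → go right. Place as right child of cod.
Insert boa: boa < emu → go left; boa < elk → go left; boa > asp → go right; boa > bee → go right; boa < cod → go left. Place as left child of cod.
Insert cow: cow < emu → go left; cow < elk → go left; cow > asp → go right; cow > bee → go right; cow > cod → go right; cow < doe → go left. Place as left child of doe.
Insert ewe: ewe > emu → go right; ewe < rat → go left. Place as left child of rat.
Insert pig: pig > emu → go right; pig < rat → go left; pig > ewe → go right. Place as right child of ewe.
Insert gnu: gnu > emu → go right; gnu < rat → go left; gnu > ewe → go right; gnu < pig → go left. Place as left child of pig.
Insert fox: fox > emu → go right; fox < rat → go left; fox > ewe → go right; fox < pig → go left; fox < gnu → go left. Place as left child of gnu.
Insert hog: hog > emu → go right; hog < rat → go left; hog > ewe → go right; hog < pig → go left; hog > gnu → go right. Place as right child of gnu.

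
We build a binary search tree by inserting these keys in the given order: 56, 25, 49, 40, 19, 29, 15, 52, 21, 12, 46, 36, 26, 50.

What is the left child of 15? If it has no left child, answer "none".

56: root
25: left child of 56 (depth 1)
49: right child of 25 (depth 2)
40: left child of 49 (depth 3)
19: left child of 25 (depth 2)
29: left child of 40 (depth 4)
15: left child of 19 (depth 3)
52: right child of 49 (depth 3)
21: right child of 19 (depth 3)
12: left child of 15 (depth 4)
46: right child of 40 (depth 4)
36: right child of 29 (depth 5)
26: left child of 29 (depth 5)
50: left child of 52 (depth 4)

12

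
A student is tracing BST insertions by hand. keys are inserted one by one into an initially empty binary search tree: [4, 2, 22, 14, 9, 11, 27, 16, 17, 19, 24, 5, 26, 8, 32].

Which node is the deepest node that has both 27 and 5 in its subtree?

Insert 4: tree is empty, so 4 becomes the root.
Insert 2: 2 < 4 → go left. Place as left child of 4.
Insert 22: 22 > 4 → go right. Place as right child of 4.
Insert 14: 14 > 4 → go right; 14 < 22 → go left. Place as left child of 22.
Insert 9: 9 > 4 → go right; 9 < 22 → go left; 9 < 14 → go left. Place as left child of 14.
Insert 11: 11 > 4 → go right; 11 < 22 → go left; 11 < 14 → go left; 11 > 9 → go right. Place as right child of 9.
Insert 27: 27 > 4 → go right; 27 > 22 → go right. Place as right child of 22.
Insert 16: 16 > 4 → go right; 16 < 22 → go left; 16 > 14 → go right. Place as right child of 14.
Insert 17: 17 > 4 → go right; 17 < 22 → go left; 17 > 14 → go right; 17 > 16 → go right. Place as right child of 16.
Insert 19: 19 > 4 → go right; 19 < 22 → go left; 19 > 14 → go right; 19 > 16 → go right; 19 > 17 → go right. Place as right child of 17.
Insert 24: 24 > 4 → go right; 24 > 22 → go right; 24 < 27 → go left. Place as left child of 27.
Insert 5: 5 > 4 → go right; 5 < 22 → go left; 5 < 14 → go left; 5 < 9 → go left. Place as left child of 9.
Insert 26: 26 > 4 → go right; 26 > 22 → go right; 26 < 27 → go left; 26 > 24 → go right. Place as right child of 24.
Insert 8: 8 > 4 → go right; 8 < 22 → go left; 8 < 14 → go left; 8 < 9 → go left; 8 > 5 → go right. Place as right child of 5.
Insert 32: 32 > 4 → go right; 32 > 22 → go right; 32 > 27 → go right. Place as right child of 27.

Path to 27: 4 → 22 → 27
Path to 5: 4 → 22 → 14 → 9 → 5
The paths share a prefix ending at 22, then split left and right.

22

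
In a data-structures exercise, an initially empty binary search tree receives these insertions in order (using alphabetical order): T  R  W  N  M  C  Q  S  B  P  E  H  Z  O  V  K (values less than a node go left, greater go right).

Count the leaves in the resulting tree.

T: root
R: left child of T (depth 1)
W: right child of T (depth 1)
N: left child of R (depth 2)
M: left child of N (depth 3)
C: left child of M (depth 4)
Q: right child of N (depth 3)
S: right child of R (depth 2)
B: left child of C (depth 5)
P: left child of Q (depth 4)
E: right child of C (depth 5)
H: right child of E (depth 6)
Z: right child of W (depth 2)
O: left child of P (depth 5)
V: left child of W (depth 2)
K: right child of H (depth 7)

Leaves: B, K, O, S, V, Z — 6 in total.

6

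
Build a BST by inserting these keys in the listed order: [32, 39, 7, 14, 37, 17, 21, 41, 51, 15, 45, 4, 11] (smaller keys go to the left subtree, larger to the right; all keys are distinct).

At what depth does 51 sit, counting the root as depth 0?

3

Insert 32: tree is empty, so 32 becomes the root.
Insert 39: 39 > 32 → go right. Place as right child of 32.
Insert 7: 7 < 32 → go left. Place as left child of 32.
Insert 14: 14 < 32 → go left; 14 > 7 → go right. Place as right child of 7.
Insert 37: 37 > 32 → go right; 37 < 39 → go left. Place as left child of 39.
Insert 17: 17 < 32 → go left; 17 > 7 → go right; 17 > 14 → go right. Place as right child of 14.
Insert 21: 21 < 32 → go left; 21 > 7 → go right; 21 > 14 → go right; 21 > 17 → go right. Place as right child of 17.
Insert 41: 41 > 32 → go right; 41 > 39 → go right. Place as right child of 39.
Insert 51: 51 > 32 → go right; 51 > 39 → go right; 51 > 41 → go right. Place as right child of 41.
Insert 15: 15 < 32 → go left; 15 > 7 → go right; 15 > 14 → go right; 15 < 17 → go left. Place as left child of 17.
Insert 45: 45 > 32 → go right; 45 > 39 → go right; 45 > 41 → go right; 45 < 51 → go left. Place as left child of 51.
Insert 4: 4 < 32 → go left; 4 < 7 → go left. Place as left child of 7.
Insert 11: 11 < 32 → go left; 11 > 7 → go right; 11 < 14 → go left. Place as left child of 14.

Path to 51: 32 → 39 → 41 → 51, which is 3 edges.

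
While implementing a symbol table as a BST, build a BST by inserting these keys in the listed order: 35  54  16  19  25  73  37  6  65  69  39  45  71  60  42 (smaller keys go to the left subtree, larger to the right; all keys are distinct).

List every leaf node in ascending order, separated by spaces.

6 25 42 60 71

Insert 35: tree is empty, so 35 becomes the root.
Insert 54: 54 > 35 → go right. Place as right child of 35.
Insert 16: 16 < 35 → go left. Place as left child of 35.
Insert 19: 19 < 35 → go left; 19 > 16 → go right. Place as right child of 16.
Insert 25: 25 < 35 → go left; 25 > 16 → go right; 25 > 19 → go right. Place as right child of 19.
Insert 73: 73 > 35 → go right; 73 > 54 → go right. Place as right child of 54.
Insert 37: 37 > 35 → go right; 37 < 54 → go left. Place as left child of 54.
Insert 6: 6 < 35 → go left; 6 < 16 → go left. Place as left child of 16.
Insert 65: 65 > 35 → go right; 65 > 54 → go right; 65 < 73 → go left. Place as left child of 73.
Insert 69: 69 > 35 → go right; 69 > 54 → go right; 69 < 73 → go left; 69 > 65 → go right. Place as right child of 65.
Insert 39: 39 > 35 → go right; 39 < 54 → go left; 39 > 37 → go right. Place as right child of 37.
Insert 45: 45 > 35 → go right; 45 < 54 → go left; 45 > 37 → go right; 45 > 39 → go right. Place as right child of 39.
Insert 71: 71 > 35 → go right; 71 > 54 → go right; 71 < 73 → go left; 71 > 65 → go right; 71 > 69 → go right. Place as right child of 69.
Insert 60: 60 > 35 → go right; 60 > 54 → go right; 60 < 73 → go left; 60 < 65 → go left. Place as left child of 65.
Insert 42: 42 > 35 → go right; 42 < 54 → go left; 42 > 37 → go right; 42 > 39 → go right; 42 < 45 → go left. Place as left child of 45.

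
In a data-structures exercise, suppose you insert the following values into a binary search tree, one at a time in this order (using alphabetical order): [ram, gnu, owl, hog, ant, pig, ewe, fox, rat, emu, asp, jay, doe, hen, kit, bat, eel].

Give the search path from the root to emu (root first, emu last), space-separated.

ram gnu ant ewe emu

Insert ram: tree is empty, so ram becomes the root.
Insert gnu: gnu < ram → go left. Place as left child of ram.
Insert owl: owl < ram → go left; owl > gnu → go right. Place as right child of gnu.
Insert hog: hog < ram → go left; hog > gnu → go right; hog < owl → go left. Place as left child of owl.
Insert ant: ant < ram → go left; ant < gnu → go left. Place as left child of gnu.
Insert pig: pig < ram → go left; pig > gnu → go right; pig > owl → go right. Place as right child of owl.
Insert ewe: ewe < ram → go left; ewe < gnu → go left; ewe > ant → go right. Place as right child of ant.
Insert fox: fox < ram → go left; fox < gnu → go left; fox > ant → go right; fox > ewe → go right. Place as right child of ewe.
Insert rat: rat > ram → go right. Place as right child of ram.
Insert emu: emu < ram → go left; emu < gnu → go left; emu > ant → go right; emu < ewe → go left. Place as left child of ewe.
Insert asp: asp < ram → go left; asp < gnu → go left; asp > ant → go right; asp < ewe → go left; asp < emu → go left. Place as left child of emu.
Insert jay: jay < ram → go left; jay > gnu → go right; jay < owl → go left; jay > hog → go right. Place as right child of hog.
Insert doe: doe < ram → go left; doe < gnu → go left; doe > ant → go right; doe < ewe → go left; doe < emu → go left; doe > asp → go right. Place as right child of asp.
Insert hen: hen < ram → go left; hen > gnu → go right; hen < owl → go left; hen < hog → go left. Place as left child of hog.
Insert kit: kit < ram → go left; kit > gnu → go right; kit < owl → go left; kit > hog → go right; kit > jay → go right. Place as right child of jay.
Insert bat: bat < ram → go left; bat < gnu → go left; bat > ant → go right; bat < ewe → go left; bat < emu → go left; bat > asp → go right; bat < doe → go left. Place as left child of doe.
Insert eel: eel < ram → go left; eel < gnu → go left; eel > ant → go right; eel < ewe → go left; eel < emu → go left; eel > asp → go right; eel > doe → go right. Place as right child of doe.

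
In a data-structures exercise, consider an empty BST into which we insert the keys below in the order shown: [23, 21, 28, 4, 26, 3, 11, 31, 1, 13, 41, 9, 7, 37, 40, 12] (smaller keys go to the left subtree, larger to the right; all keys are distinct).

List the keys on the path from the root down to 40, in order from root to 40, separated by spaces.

23 28 31 41 37 40

23: root
21: left child of 23 (depth 1)
28: right child of 23 (depth 1)
4: left child of 21 (depth 2)
26: left child of 28 (depth 2)
3: left child of 4 (depth 3)
11: right child of 4 (depth 3)
31: right child of 28 (depth 2)
1: left child of 3 (depth 4)
13: right child of 11 (depth 4)
41: right child of 31 (depth 3)
9: left child of 11 (depth 4)
7: left child of 9 (depth 5)
37: left child of 41 (depth 4)
40: right child of 37 (depth 5)
12: left child of 13 (depth 5)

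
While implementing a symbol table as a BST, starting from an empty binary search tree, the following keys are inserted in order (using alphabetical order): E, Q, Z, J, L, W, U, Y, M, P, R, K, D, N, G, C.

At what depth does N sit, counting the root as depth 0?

6

E: root
Q: right child of E (depth 1)
Z: right child of Q (depth 2)
J: left child of Q (depth 2)
L: right child of J (depth 3)
W: left child of Z (depth 3)
U: left child of W (depth 4)
Y: right child of W (depth 4)
M: right child of L (depth 4)
P: right child of M (depth 5)
R: left child of U (depth 5)
K: left child of L (depth 4)
D: left child of E (depth 1)
N: left child of P (depth 6)
G: left child of J (depth 3)
C: left child of D (depth 2)

Path to N: E → Q → J → L → M → P → N, which is 6 edges.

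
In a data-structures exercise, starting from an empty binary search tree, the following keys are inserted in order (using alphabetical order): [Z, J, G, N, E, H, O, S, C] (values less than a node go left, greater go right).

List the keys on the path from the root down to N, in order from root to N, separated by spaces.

Z: root
J: left child of Z (depth 1)
G: left child of J (depth 2)
N: right child of J (depth 2)
E: left child of G (depth 3)
H: right child of G (depth 3)
O: right child of N (depth 3)
S: right child of O (depth 4)
C: left child of E (depth 4)

Z J N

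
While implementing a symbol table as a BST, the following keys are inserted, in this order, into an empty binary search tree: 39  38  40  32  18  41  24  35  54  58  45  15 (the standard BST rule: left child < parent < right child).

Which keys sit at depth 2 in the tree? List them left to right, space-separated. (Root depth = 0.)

32 41

39: root
38: left child of 39 (depth 1)
40: right child of 39 (depth 1)
32: left child of 38 (depth 2)
18: left child of 32 (depth 3)
41: right child of 40 (depth 2)
24: right child of 18 (depth 4)
35: right child of 32 (depth 3)
54: right child of 41 (depth 3)
58: right child of 54 (depth 4)
45: left child of 54 (depth 4)
15: left child of 18 (depth 4)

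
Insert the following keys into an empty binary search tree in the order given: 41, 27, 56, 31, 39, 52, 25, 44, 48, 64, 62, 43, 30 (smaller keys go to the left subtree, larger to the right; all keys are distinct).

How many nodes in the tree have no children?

Resulting structure (node: left, right):
  41: L=27, R=56
  27: L=25, R=31
  56: L=52, R=64
  31: L=30, R=39
  39: L=–, R=–
  52: L=44, R=–
  25: L=–, R=–
  44: L=43, R=48
  48: L=–, R=–
  64: L=62, R=–
  62: L=–, R=–
  43: L=–, R=–
  30: L=–, R=–

Leaves: 25, 30, 39, 43, 48, 62 — 6 in total.

6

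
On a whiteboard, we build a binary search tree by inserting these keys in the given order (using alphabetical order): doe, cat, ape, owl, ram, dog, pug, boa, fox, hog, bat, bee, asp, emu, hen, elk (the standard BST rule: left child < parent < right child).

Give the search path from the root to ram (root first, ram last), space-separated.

doe: root
cat: left child of doe (depth 1)
ape: left child of cat (depth 2)
owl: right child of doe (depth 1)
ram: right child of owl (depth 2)
dog: left child of owl (depth 2)
pug: left child of ram (depth 3)
boa: right child of ape (depth 3)
fox: right child of dog (depth 3)
hog: right child of fox (depth 4)
bat: left child of boa (depth 4)
bee: right child of bat (depth 5)
asp: left child of bat (depth 5)
emu: left child of fox (depth 4)
hen: left child of hog (depth 5)
elk: left child of emu (depth 5)

doe owl ram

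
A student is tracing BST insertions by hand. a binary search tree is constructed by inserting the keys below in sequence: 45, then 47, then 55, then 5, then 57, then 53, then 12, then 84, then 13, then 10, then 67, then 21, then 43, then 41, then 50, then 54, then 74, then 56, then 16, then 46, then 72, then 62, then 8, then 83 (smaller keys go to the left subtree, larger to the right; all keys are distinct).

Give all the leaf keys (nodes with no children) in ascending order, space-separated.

8 16 41 46 50 54 56 62 72 83

45: root
47: right child of 45 (depth 1)
55: right child of 47 (depth 2)
5: left child of 45 (depth 1)
57: right child of 55 (depth 3)
53: left child of 55 (depth 3)
12: right child of 5 (depth 2)
84: right child of 57 (depth 4)
13: right child of 12 (depth 3)
10: left child of 12 (depth 3)
67: left child of 84 (depth 5)
21: right child of 13 (depth 4)
43: right child of 21 (depth 5)
41: left child of 43 (depth 6)
50: left child of 53 (depth 4)
54: right child of 53 (depth 4)
74: right child of 67 (depth 6)
56: left child of 57 (depth 4)
16: left child of 21 (depth 5)
46: left child of 47 (depth 2)
72: left child of 74 (depth 7)
62: left child of 67 (depth 6)
8: left child of 10 (depth 4)
83: right child of 74 (depth 7)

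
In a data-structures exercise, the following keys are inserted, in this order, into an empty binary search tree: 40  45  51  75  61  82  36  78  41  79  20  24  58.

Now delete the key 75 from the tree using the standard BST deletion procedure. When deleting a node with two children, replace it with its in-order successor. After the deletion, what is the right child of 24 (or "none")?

Insert 40: tree is empty, so 40 becomes the root.
Insert 45: 45 > 40 → go right. Place as right child of 40.
Insert 51: 51 > 40 → go right; 51 > 45 → go right. Place as right child of 45.
Insert 75: 75 > 40 → go right; 75 > 45 → go right; 75 > 51 → go right. Place as right child of 51.
Insert 61: 61 > 40 → go right; 61 > 45 → go right; 61 > 51 → go right; 61 < 75 → go left. Place as left child of 75.
Insert 82: 82 > 40 → go right; 82 > 45 → go right; 82 > 51 → go right; 82 > 75 → go right. Place as right child of 75.
Insert 36: 36 < 40 → go left. Place as left child of 40.
Insert 78: 78 > 40 → go right; 78 > 45 → go right; 78 > 51 → go right; 78 > 75 → go right; 78 < 82 → go left. Place as left child of 82.
Insert 41: 41 > 40 → go right; 41 < 45 → go left. Place as left child of 45.
Insert 79: 79 > 40 → go right; 79 > 45 → go right; 79 > 51 → go right; 79 > 75 → go right; 79 < 82 → go left; 79 > 78 → go right. Place as right child of 78.
Insert 20: 20 < 40 → go left; 20 < 36 → go left. Place as left child of 36.
Insert 24: 24 < 40 → go left; 24 < 36 → go left; 24 > 20 → go right. Place as right child of 20.
Insert 58: 58 > 40 → go right; 58 > 45 → go right; 58 > 51 → go right; 58 < 75 → go left; 58 < 61 → go left. Place as left child of 61.

Delete 75 (two children — replace with in-order successor).
After deletion, 24's right child: none.

none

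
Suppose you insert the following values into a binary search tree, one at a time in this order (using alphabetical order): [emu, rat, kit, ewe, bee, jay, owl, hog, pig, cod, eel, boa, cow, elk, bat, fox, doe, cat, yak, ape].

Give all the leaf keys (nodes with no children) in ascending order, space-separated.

ape cat doe elk fox pig yak

Resulting structure (node: left, right):
  emu: L=bee, R=rat
  rat: L=kit, R=yak
  kit: L=ewe, R=owl
  ewe: L=–, R=jay
  bee: L=bat, R=cod
  jay: L=hog, R=–
  owl: L=–, R=pig
  hog: L=fox, R=–
  pig: L=–, R=–
  cod: L=boa, R=eel
  eel: L=cow, R=elk
  boa: L=–, R=cat
  cow: L=–, R=doe
  elk: L=–, R=–
  bat: L=ape, R=–
  fox: L=–, R=–
  doe: L=–, R=–
  cat: L=–, R=–
  yak: L=–, R=–
  ape: L=–, R=–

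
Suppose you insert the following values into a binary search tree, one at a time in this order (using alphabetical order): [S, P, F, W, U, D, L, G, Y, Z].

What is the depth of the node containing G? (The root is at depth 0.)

Insert S: tree is empty, so S becomes the root.
Insert P: P < S → go left. Place as left child of S.
Insert F: F < S → go left; F < P → go left. Place as left child of P.
Insert W: W > S → go right. Place as right child of S.
Insert U: U > S → go right; U < W → go left. Place as left child of W.
Insert D: D < S → go left; D < P → go left; D < F → go left. Place as left child of F.
Insert L: L < S → go left; L < P → go left; L > F → go right. Place as right child of F.
Insert G: G < S → go left; G < P → go left; G > F → go right; G < L → go left. Place as left child of L.
Insert Y: Y > S → go right; Y > W → go right. Place as right child of W.
Insert Z: Z > S → go right; Z > W → go right; Z > Y → go right. Place as right child of Y.

Path to G: S → P → F → L → G, which is 4 edges.

4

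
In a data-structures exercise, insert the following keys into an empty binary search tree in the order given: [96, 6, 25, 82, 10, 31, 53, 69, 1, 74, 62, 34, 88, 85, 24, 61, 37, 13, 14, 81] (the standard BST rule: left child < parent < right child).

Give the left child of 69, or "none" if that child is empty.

Insert 96: tree is empty, so 96 becomes the root.
Insert 6: 6 < 96 → go left. Place as left child of 96.
Insert 25: 25 < 96 → go left; 25 > 6 → go right. Place as right child of 6.
Insert 82: 82 < 96 → go left; 82 > 6 → go right; 82 > 25 → go right. Place as right child of 25.
Insert 10: 10 < 96 → go left; 10 > 6 → go right; 10 < 25 → go left. Place as left child of 25.
Insert 31: 31 < 96 → go left; 31 > 6 → go right; 31 > 25 → go right; 31 < 82 → go left. Place as left child of 82.
Insert 53: 53 < 96 → go left; 53 > 6 → go right; 53 > 25 → go right; 53 < 82 → go left; 53 > 31 → go right. Place as right child of 31.
Insert 69: 69 < 96 → go left; 69 > 6 → go right; 69 > 25 → go right; 69 < 82 → go left; 69 > 31 → go right; 69 > 53 → go right. Place as right child of 53.
Insert 1: 1 < 96 → go left; 1 < 6 → go left. Place as left child of 6.
Insert 74: 74 < 96 → go left; 74 > 6 → go right; 74 > 25 → go right; 74 < 82 → go left; 74 > 31 → go right; 74 > 53 → go right; 74 > 69 → go right. Place as right child of 69.
Insert 62: 62 < 96 → go left; 62 > 6 → go right; 62 > 25 → go right; 62 < 82 → go left; 62 > 31 → go right; 62 > 53 → go right; 62 < 69 → go left. Place as left child of 69.
Insert 34: 34 < 96 → go left; 34 > 6 → go right; 34 > 25 → go right; 34 < 82 → go left; 34 > 31 → go right; 34 < 53 → go left. Place as left child of 53.
Insert 88: 88 < 96 → go left; 88 > 6 → go right; 88 > 25 → go right; 88 > 82 → go right. Place as right child of 82.
Insert 85: 85 < 96 → go left; 85 > 6 → go right; 85 > 25 → go right; 85 > 82 → go right; 85 < 88 → go left. Place as left child of 88.
Insert 24: 24 < 96 → go left; 24 > 6 → go right; 24 < 25 → go left; 24 > 10 → go right. Place as right child of 10.
Insert 61: 61 < 96 → go left; 61 > 6 → go right; 61 > 25 → go right; 61 < 82 → go left; 61 > 31 → go right; 61 > 53 → go right; 61 < 69 → go left; 61 < 62 → go left. Place as left child of 62.
Insert 37: 37 < 96 → go left; 37 > 6 → go right; 37 > 25 → go right; 37 < 82 → go left; 37 > 31 → go right; 37 < 53 → go left; 37 > 34 → go right. Place as right child of 34.
Insert 13: 13 < 96 → go left; 13 > 6 → go right; 13 < 25 → go left; 13 > 10 → go right; 13 < 24 → go left. Place as left child of 24.
Insert 14: 14 < 96 → go left; 14 > 6 → go right; 14 < 25 → go left; 14 > 10 → go right; 14 < 24 → go left; 14 > 13 → go right. Place as right child of 13.
Insert 81: 81 < 96 → go left; 81 > 6 → go right; 81 > 25 → go right; 81 < 82 → go left; 81 > 31 → go right; 81 > 53 → go right; 81 > 69 → go right; 81 > 74 → go right. Place as right child of 74.

62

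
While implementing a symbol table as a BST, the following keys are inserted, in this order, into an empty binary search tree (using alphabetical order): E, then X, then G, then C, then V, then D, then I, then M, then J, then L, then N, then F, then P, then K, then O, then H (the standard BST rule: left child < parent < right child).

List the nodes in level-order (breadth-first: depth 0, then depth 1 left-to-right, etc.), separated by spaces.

E C X D G F V I H M J N L P K O

Insert E: tree is empty, so E becomes the root.
Insert X: X > E → go right. Place as right child of E.
Insert G: G > E → go right; G < X → go left. Place as left child of X.
Insert C: C < E → go left. Place as left child of E.
Insert V: V > E → go right; V < X → go left; V > G → go right. Place as right child of G.
Insert D: D < E → go left; D > C → go right. Place as right child of C.
Insert I: I > E → go right; I < X → go left; I > G → go right; I < V → go left. Place as left child of V.
Insert M: M > E → go right; M < X → go left; M > G → go right; M < V → go left; M > I → go right. Place as right child of I.
Insert J: J > E → go right; J < X → go left; J > G → go right; J < V → go left; J > I → go right; J < M → go left. Place as left child of M.
Insert L: L > E → go right; L < X → go left; L > G → go right; L < V → go left; L > I → go right; L < M → go left; L > J → go right. Place as right child of J.
Insert N: N > E → go right; N < X → go left; N > G → go right; N < V → go left; N > I → go right; N > M → go right. Place as right child of M.
Insert F: F > E → go right; F < X → go left; F < G → go left. Place as left child of G.
Insert P: P > E → go right; P < X → go left; P > G → go right; P < V → go left; P > I → go right; P > M → go right; P > N → go right. Place as right child of N.
Insert K: K > E → go right; K < X → go left; K > G → go right; K < V → go left; K > I → go right; K < M → go left; K > J → go right; K < L → go left. Place as left child of L.
Insert O: O > E → go right; O < X → go left; O > G → go right; O < V → go left; O > I → go right; O > M → go right; O > N → go right; O < P → go left. Place as left child of P.
Insert H: H > E → go right; H < X → go left; H > G → go right; H < V → go left; H < I → go left. Place as left child of I.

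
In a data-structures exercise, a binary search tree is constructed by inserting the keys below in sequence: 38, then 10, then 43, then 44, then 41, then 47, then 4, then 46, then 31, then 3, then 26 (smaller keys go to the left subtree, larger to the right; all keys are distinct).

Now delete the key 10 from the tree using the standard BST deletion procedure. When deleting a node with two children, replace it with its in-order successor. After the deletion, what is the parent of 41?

38: root
10: left child of 38 (depth 1)
43: right child of 38 (depth 1)
44: right child of 43 (depth 2)
41: left child of 43 (depth 2)
47: right child of 44 (depth 3)
4: left child of 10 (depth 2)
46: left child of 47 (depth 4)
31: right child of 10 (depth 2)
3: left child of 4 (depth 3)
26: left child of 31 (depth 3)

Delete 10 (two children — replace with in-order successor).
After deletion, 41's parent is 43.

43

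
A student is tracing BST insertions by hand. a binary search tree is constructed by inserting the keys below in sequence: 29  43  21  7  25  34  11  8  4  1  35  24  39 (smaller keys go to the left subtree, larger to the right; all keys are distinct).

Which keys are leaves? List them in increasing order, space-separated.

1 8 24 39

29: root
43: right child of 29 (depth 1)
21: left child of 29 (depth 1)
7: left child of 21 (depth 2)
25: right child of 21 (depth 2)
34: left child of 43 (depth 2)
11: right child of 7 (depth 3)
8: left child of 11 (depth 4)
4: left child of 7 (depth 3)
1: left child of 4 (depth 4)
35: right child of 34 (depth 3)
24: left child of 25 (depth 3)
39: right child of 35 (depth 4)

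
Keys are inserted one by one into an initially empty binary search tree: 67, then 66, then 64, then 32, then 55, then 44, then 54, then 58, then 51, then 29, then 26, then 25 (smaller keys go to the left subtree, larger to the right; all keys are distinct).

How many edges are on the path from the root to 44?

5

Insert 67: tree is empty, so 67 becomes the root.
Insert 66: 66 < 67 → go left. Place as left child of 67.
Insert 64: 64 < 67 → go left; 64 < 66 → go left. Place as left child of 66.
Insert 32: 32 < 67 → go left; 32 < 66 → go left; 32 < 64 → go left. Place as left child of 64.
Insert 55: 55 < 67 → go left; 55 < 66 → go left; 55 < 64 → go left; 55 > 32 → go right. Place as right child of 32.
Insert 44: 44 < 67 → go left; 44 < 66 → go left; 44 < 64 → go left; 44 > 32 → go right; 44 < 55 → go left. Place as left child of 55.
Insert 54: 54 < 67 → go left; 54 < 66 → go left; 54 < 64 → go left; 54 > 32 → go right; 54 < 55 → go left; 54 > 44 → go right. Place as right child of 44.
Insert 58: 58 < 67 → go left; 58 < 66 → go left; 58 < 64 → go left; 58 > 32 → go right; 58 > 55 → go right. Place as right child of 55.
Insert 51: 51 < 67 → go left; 51 < 66 → go left; 51 < 64 → go left; 51 > 32 → go right; 51 < 55 → go left; 51 > 44 → go right; 51 < 54 → go left. Place as left child of 54.
Insert 29: 29 < 67 → go left; 29 < 66 → go left; 29 < 64 → go left; 29 < 32 → go left. Place as left child of 32.
Insert 26: 26 < 67 → go left; 26 < 66 → go left; 26 < 64 → go left; 26 < 32 → go left; 26 < 29 → go left. Place as left child of 29.
Insert 25: 25 < 67 → go left; 25 < 66 → go left; 25 < 64 → go left; 25 < 32 → go left; 25 < 29 → go left; 25 < 26 → go left. Place as left child of 26.

Path to 44: 67 → 66 → 64 → 32 → 55 → 44, which is 5 edges.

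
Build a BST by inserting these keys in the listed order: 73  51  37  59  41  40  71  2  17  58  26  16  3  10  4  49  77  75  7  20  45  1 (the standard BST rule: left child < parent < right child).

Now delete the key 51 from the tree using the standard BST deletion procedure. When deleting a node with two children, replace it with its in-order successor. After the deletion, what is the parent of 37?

73: root
51: left child of 73 (depth 1)
37: left child of 51 (depth 2)
59: right child of 51 (depth 2)
41: right child of 37 (depth 3)
40: left child of 41 (depth 4)
71: right child of 59 (depth 3)
2: left child of 37 (depth 3)
17: right child of 2 (depth 4)
58: left child of 59 (depth 3)
26: right child of 17 (depth 5)
16: left child of 17 (depth 5)
3: left child of 16 (depth 6)
10: right child of 3 (depth 7)
4: left child of 10 (depth 8)
49: right child of 41 (depth 4)
77: right child of 73 (depth 1)
75: left child of 77 (depth 2)
7: right child of 4 (depth 9)
20: left child of 26 (depth 6)
45: left child of 49 (depth 5)
1: left child of 2 (depth 4)

Delete 51 (two children — replace with in-order successor).
After deletion, 37's parent is 58.

58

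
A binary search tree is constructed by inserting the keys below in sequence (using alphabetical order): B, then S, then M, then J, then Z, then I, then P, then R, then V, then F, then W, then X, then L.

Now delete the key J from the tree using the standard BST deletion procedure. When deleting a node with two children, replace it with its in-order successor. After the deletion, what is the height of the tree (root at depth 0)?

5

B: root
S: right child of B (depth 1)
M: left child of S (depth 2)
J: left child of M (depth 3)
Z: right child of S (depth 2)
I: left child of J (depth 4)
P: right child of M (depth 3)
R: right child of P (depth 4)
V: left child of Z (depth 3)
F: left child of I (depth 5)
W: right child of V (depth 4)
X: right child of W (depth 5)
L: right child of J (depth 4)

Delete J (two children — replace with in-order successor).
After deletion, deepest node is F at depth 5.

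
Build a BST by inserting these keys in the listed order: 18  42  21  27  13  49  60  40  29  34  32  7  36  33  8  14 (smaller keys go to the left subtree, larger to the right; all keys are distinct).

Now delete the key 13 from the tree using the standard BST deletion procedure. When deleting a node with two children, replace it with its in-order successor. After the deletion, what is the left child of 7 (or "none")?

none

18: root
42: right child of 18 (depth 1)
21: left child of 42 (depth 2)
27: right child of 21 (depth 3)
13: left child of 18 (depth 1)
49: right child of 42 (depth 2)
60: right child of 49 (depth 3)
40: right child of 27 (depth 4)
29: left child of 40 (depth 5)
34: right child of 29 (depth 6)
32: left child of 34 (depth 7)
7: left child of 13 (depth 2)
36: right child of 34 (depth 7)
33: right child of 32 (depth 8)
8: right child of 7 (depth 3)
14: right child of 13 (depth 2)

Delete 13 (two children — replace with in-order successor).
After deletion, 7's left child: none.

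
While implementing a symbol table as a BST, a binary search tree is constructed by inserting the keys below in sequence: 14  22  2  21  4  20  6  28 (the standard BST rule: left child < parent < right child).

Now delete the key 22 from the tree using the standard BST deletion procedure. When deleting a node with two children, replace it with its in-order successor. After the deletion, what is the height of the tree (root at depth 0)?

14: root
22: right child of 14 (depth 1)
2: left child of 14 (depth 1)
21: left child of 22 (depth 2)
4: right child of 2 (depth 2)
20: left child of 21 (depth 3)
6: right child of 4 (depth 3)
28: right child of 22 (depth 2)

Delete 22 (two children — replace with in-order successor).
After deletion, deepest node is 20 at depth 3.

3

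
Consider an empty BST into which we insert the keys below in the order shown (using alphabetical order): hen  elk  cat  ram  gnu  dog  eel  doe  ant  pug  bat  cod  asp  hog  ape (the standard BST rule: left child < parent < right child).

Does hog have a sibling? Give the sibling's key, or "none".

none

Insert hen: tree is empty, so hen becomes the root.
Insert elk: elk < hen → go left. Place as left child of hen.
Insert cat: cat < hen → go left; cat < elk → go left. Place as left child of elk.
Insert ram: ram > hen → go right. Place as right child of hen.
Insert gnu: gnu < hen → go left; gnu > elk → go right. Place as right child of elk.
Insert dog: dog < hen → go left; dog < elk → go left; dog > cat → go right. Place as right child of cat.
Insert eel: eel < hen → go left; eel < elk → go left; eel > cat → go right; eel > dog → go right. Place as right child of dog.
Insert doe: doe < hen → go left; doe < elk → go left; doe > cat → go right; doe < dog → go left. Place as left child of dog.
Insert ant: ant < hen → go left; ant < elk → go left; ant < cat → go left. Place as left child of cat.
Insert pug: pug > hen → go right; pug < ram → go left. Place as left child of ram.
Insert bat: bat < hen → go left; bat < elk → go left; bat < cat → go left; bat > ant → go right. Place as right child of ant.
Insert cod: cod < hen → go left; cod < elk → go left; cod > cat → go right; cod < dog → go left; cod < doe → go left. Place as left child of doe.
Insert asp: asp < hen → go left; asp < elk → go left; asp < cat → go left; asp > ant → go right; asp < bat → go left. Place as left child of bat.
Insert hog: hog > hen → go right; hog < ram → go left; hog < pug → go left. Place as left child of pug.
Insert ape: ape < hen → go left; ape < elk → go left; ape < cat → go left; ape > ant → go right; ape < bat → go left; ape < asp → go left. Place as left child of asp.

hog's parent is pug, which has only one child.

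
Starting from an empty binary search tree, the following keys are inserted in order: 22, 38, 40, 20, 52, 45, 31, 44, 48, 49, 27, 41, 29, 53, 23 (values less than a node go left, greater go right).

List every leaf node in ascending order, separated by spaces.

Insert 22: tree is empty, so 22 becomes the root.
Insert 38: 38 > 22 → go right. Place as right child of 22.
Insert 40: 40 > 22 → go right; 40 > 38 → go right. Place as right child of 38.
Insert 20: 20 < 22 → go left. Place as left child of 22.
Insert 52: 52 > 22 → go right; 52 > 38 → go right; 52 > 40 → go right. Place as right child of 40.
Insert 45: 45 > 22 → go right; 45 > 38 → go right; 45 > 40 → go right; 45 < 52 → go left. Place as left child of 52.
Insert 31: 31 > 22 → go right; 31 < 38 → go left. Place as left child of 38.
Insert 44: 44 > 22 → go right; 44 > 38 → go right; 44 > 40 → go right; 44 < 52 → go left; 44 < 45 → go left. Place as left child of 45.
Insert 48: 48 > 22 → go right; 48 > 38 → go right; 48 > 40 → go right; 48 < 52 → go left; 48 > 45 → go right. Place as right child of 45.
Insert 49: 49 > 22 → go right; 49 > 38 → go right; 49 > 40 → go right; 49 < 52 → go left; 49 > 45 → go right; 49 > 48 → go right. Place as right child of 48.
Insert 27: 27 > 22 → go right; 27 < 38 → go left; 27 < 31 → go left. Place as left child of 31.
Insert 41: 41 > 22 → go right; 41 > 38 → go right; 41 > 40 → go right; 41 < 52 → go left; 41 < 45 → go left; 41 < 44 → go left. Place as left child of 44.
Insert 29: 29 > 22 → go right; 29 < 38 → go left; 29 < 31 → go left; 29 > 27 → go right. Place as right child of 27.
Insert 53: 53 > 22 → go right; 53 > 38 → go right; 53 > 40 → go right; 53 > 52 → go right. Place as right child of 52.
Insert 23: 23 > 22 → go right; 23 < 38 → go left; 23 < 31 → go left; 23 < 27 → go left. Place as left child of 27.

20 23 29 41 49 53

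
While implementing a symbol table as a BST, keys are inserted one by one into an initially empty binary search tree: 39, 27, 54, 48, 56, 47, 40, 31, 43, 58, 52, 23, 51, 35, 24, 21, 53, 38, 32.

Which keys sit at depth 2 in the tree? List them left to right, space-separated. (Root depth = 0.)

23 31 48 56

Insert 39: tree is empty, so 39 becomes the root.
Insert 27: 27 < 39 → go left. Place as left child of 39.
Insert 54: 54 > 39 → go right. Place as right child of 39.
Insert 48: 48 > 39 → go right; 48 < 54 → go left. Place as left child of 54.
Insert 56: 56 > 39 → go right; 56 > 54 → go right. Place as right child of 54.
Insert 47: 47 > 39 → go right; 47 < 54 → go left; 47 < 48 → go left. Place as left child of 48.
Insert 40: 40 > 39 → go right; 40 < 54 → go left; 40 < 48 → go left; 40 < 47 → go left. Place as left child of 47.
Insert 31: 31 < 39 → go left; 31 > 27 → go right. Place as right child of 27.
Insert 43: 43 > 39 → go right; 43 < 54 → go left; 43 < 48 → go left; 43 < 47 → go left; 43 > 40 → go right. Place as right child of 40.
Insert 58: 58 > 39 → go right; 58 > 54 → go right; 58 > 56 → go right. Place as right child of 56.
Insert 52: 52 > 39 → go right; 52 < 54 → go left; 52 > 48 → go right. Place as right child of 48.
Insert 23: 23 < 39 → go left; 23 < 27 → go left. Place as left child of 27.
Insert 51: 51 > 39 → go right; 51 < 54 → go left; 51 > 48 → go right; 51 < 52 → go left. Place as left child of 52.
Insert 35: 35 < 39 → go left; 35 > 27 → go right; 35 > 31 → go right. Place as right child of 31.
Insert 24: 24 < 39 → go left; 24 < 27 → go left; 24 > 23 → go right. Place as right child of 23.
Insert 21: 21 < 39 → go left; 21 < 27 → go left; 21 < 23 → go left. Place as left child of 23.
Insert 53: 53 > 39 → go right; 53 < 54 → go left; 53 > 48 → go right; 53 > 52 → go right. Place as right child of 52.
Insert 38: 38 < 39 → go left; 38 > 27 → go right; 38 > 31 → go right; 38 > 35 → go right. Place as right child of 35.
Insert 32: 32 < 39 → go left; 32 > 27 → go right; 32 > 31 → go right; 32 < 35 → go left. Place as left child of 35.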